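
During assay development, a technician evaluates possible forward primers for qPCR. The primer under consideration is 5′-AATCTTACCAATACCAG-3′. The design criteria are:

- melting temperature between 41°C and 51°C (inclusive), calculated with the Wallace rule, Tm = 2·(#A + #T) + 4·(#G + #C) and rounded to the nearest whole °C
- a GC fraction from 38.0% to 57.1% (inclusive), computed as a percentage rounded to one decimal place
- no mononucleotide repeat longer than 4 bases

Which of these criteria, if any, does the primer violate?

Base counts: A=7, T=4, G=1, C=5 (length 17).
Tm: Tm = 2·11 + 4·6 = 46°C ✓
GC content: GC 6/17 = 35.3%, outside 38.0–57.1% ✗
homopolymer run: longest run = 2 ✓

Fails: GC content.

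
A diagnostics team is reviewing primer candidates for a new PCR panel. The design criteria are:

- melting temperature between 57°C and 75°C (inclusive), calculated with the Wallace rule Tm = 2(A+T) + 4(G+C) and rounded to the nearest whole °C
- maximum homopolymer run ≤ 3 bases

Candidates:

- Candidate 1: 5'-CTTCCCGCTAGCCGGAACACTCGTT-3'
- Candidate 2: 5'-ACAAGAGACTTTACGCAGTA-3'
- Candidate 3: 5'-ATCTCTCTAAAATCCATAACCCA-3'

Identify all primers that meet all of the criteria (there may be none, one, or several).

None of the candidates satisfy all criteria.

Candidate 1 (25 nt, A=4 T=6 G=5 C=10): Tm = 2·10 + 4·15 = 80°C, outside 57–75°C ✗; longest run = 3 ✓ — fails.
Candidate 2 (20 nt, A=8 T=4 G=4 C=4): Tm = 2·12 + 4·8 = 56°C, outside 57–75°C ✗; longest run = 3 ✓ — fails.
Candidate 3 (23 nt, A=9 T=6 G=0 C=8): Tm = 2·15 + 4·8 = 62°C ✓; longest run = 4, exceeds 3 ✗ — fails.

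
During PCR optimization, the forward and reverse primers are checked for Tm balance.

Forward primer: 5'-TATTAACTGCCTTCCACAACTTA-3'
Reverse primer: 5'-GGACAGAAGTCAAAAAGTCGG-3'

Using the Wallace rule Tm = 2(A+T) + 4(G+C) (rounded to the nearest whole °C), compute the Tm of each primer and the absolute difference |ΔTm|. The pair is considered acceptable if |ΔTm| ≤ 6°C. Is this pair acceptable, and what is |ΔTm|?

|ΔTm| = 0°C; the pair is acceptable.

Forward: A=7 T=8 G=1 C=7 → Tm = 2·15 + 4·8 = 62°C.
Reverse: A=9 T=2 G=7 C=3 → Tm = 2·11 + 4·10 = 62°C.
|ΔTm| = |62 − 62| = 0°C, ≤ 6°C.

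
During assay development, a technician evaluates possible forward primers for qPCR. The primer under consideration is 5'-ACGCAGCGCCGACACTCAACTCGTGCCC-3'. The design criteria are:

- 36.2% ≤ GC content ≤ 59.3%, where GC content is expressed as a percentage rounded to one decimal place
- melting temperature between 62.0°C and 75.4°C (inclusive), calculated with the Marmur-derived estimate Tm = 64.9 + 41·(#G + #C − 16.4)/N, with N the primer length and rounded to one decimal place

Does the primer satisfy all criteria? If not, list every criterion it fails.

Fails: GC content.

Base counts: A=6, T=3, G=6, C=13 (length 28).
GC content: GC 19/28 = 67.9%, outside 36.2–59.3% ✗
Tm: Tm = 64.9 + 41·(19 − 16.4)/28 = 68.7°C ✓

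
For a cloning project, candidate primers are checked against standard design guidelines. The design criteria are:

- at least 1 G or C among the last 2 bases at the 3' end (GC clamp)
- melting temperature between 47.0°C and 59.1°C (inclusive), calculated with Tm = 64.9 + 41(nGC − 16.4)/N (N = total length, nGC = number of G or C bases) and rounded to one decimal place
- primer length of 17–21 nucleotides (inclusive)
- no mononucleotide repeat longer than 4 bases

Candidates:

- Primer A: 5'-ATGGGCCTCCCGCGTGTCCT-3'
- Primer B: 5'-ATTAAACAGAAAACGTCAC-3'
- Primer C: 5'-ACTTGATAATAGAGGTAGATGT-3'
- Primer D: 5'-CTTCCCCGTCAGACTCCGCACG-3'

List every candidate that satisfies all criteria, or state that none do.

Primer A (20 nt, A=1 T=5 G=6 C=8): 3' end CT has 1 G/C ✓; Tm = 64.9 + 41·(14 − 16.4)/20 = 60.0°C, outside 47.0–59.1°C ✗; length 20 ✓; longest run = 3 ✓ — fails.
Primer B (19 nt, A=10 T=3 G=2 C=4): 3' end AC has 1 G/C ✓; Tm = 64.9 + 41·(6 − 16.4)/19 = 42.5°C, outside 47.0–59.1°C ✗; length 19 ✓; longest run = 4 ✓ — fails.
Primer C (22 nt, A=8 T=7 G=6 C=1): 3' end GT has 1 G/C ✓; Tm = 64.9 + 41·(7 − 16.4)/22 = 47.4°C ✓; length 22, outside 17–21 ✗; longest run = 2 ✓ — fails.
Primer D (22 nt, A=3 T=4 G=4 C=11): 3' end CG has 2 G/C ✓; Tm = 64.9 + 41·(15 − 16.4)/22 = 62.3°C, outside 47.0–59.1°C ✗; length 22, outside 17–21 ✗; longest run = 4 ✓ — fails.

None of the candidates satisfy all criteria.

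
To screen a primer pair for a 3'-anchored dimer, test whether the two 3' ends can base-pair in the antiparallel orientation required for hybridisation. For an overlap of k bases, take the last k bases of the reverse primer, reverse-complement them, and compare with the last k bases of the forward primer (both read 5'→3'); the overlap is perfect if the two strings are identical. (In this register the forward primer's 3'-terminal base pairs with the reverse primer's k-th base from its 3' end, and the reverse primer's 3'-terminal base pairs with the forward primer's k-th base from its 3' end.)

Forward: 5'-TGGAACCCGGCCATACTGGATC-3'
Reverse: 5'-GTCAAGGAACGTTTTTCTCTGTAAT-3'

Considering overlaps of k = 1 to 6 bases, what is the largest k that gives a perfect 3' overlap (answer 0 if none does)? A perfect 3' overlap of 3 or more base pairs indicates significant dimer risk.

Last 6 bases (5'→3') — forward …TGGATC, reverse …TGTAAT.
Reverse complement of the reverse primer's last 6 bases: ATTACA; its first k bases are the reverse complement of the reverse primer's last k bases, so a perfect k-base overlap needs the forward primer's last k bases to equal them.
Comparing (forward last k vs required): k=1: C vs A ✗; k=2: TC vs AT ✗; k=3: ATC vs ATT ✗; k=4: GATC vs ATTA ✗; k=5: GGATC vs ATTAC ✗; k=6: TGGATC vs ATTACA ✗.
No overlap length from 1 to 6 is perfect, so the longest perfect 3' overlap is 0.

Longest perfect overlap: 0 complementary base pairs; below the dimer-risk threshold (threshold 3).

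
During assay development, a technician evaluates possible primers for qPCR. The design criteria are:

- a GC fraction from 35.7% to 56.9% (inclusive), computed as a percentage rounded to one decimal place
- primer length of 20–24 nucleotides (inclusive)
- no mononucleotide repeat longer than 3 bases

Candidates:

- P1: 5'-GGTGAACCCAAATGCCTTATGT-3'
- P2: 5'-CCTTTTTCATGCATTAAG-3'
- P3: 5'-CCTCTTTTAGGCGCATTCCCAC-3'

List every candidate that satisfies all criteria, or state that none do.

P1 (22 nt, A=6 T=6 G=5 C=5): GC 10/22 = 45.5% ✓; length 22 ✓; longest run = 3 ✓ — passes.
P2 (18 nt, A=4 T=8 G=2 C=4): GC 6/18 = 33.3%, outside 35.7–56.9% ✗; length 18, outside 20–24 ✗; longest run = 5, exceeds 3 ✗ — fails.
P3 (22 nt, A=3 T=7 G=3 C=9): GC 12/22 = 54.5% ✓; length 22 ✓; longest run = 4, exceeds 3 ✗ — fails.

P1 only.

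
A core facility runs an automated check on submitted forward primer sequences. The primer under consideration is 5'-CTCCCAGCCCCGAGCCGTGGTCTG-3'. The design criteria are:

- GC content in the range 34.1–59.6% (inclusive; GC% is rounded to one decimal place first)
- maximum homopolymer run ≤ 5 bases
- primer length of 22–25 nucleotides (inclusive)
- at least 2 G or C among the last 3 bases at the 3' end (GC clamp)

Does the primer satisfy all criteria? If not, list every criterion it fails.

Base counts: A=2, T=4, G=7, C=11 (length 24).
GC content: GC 18/24 = 75.0%, outside 34.1–59.6% ✗
homopolymer run: longest run = 4 ✓
length: length 24 ✓
GC clamp: 3' end CTG has 2 G/C ✓

Fails: GC content.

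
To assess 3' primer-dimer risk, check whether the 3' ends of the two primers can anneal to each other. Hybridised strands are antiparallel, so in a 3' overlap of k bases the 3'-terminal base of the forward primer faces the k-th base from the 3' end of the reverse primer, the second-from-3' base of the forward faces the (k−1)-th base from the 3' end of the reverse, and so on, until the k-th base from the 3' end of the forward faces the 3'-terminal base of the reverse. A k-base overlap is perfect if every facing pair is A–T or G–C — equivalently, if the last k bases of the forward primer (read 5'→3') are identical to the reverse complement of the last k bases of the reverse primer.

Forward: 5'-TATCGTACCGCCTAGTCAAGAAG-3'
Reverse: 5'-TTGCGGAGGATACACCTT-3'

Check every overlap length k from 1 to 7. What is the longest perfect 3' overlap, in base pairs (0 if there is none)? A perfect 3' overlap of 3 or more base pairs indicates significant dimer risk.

Longest perfect overlap: 3 complementary base pairs; significant dimer risk (threshold 3).

Last 7 bases (5'→3') — forward …CAAGAAG, reverse …ACACCTT.
Reverse complement of the reverse primer's last 7 bases: AAGGTGT; its first k bases are the reverse complement of the reverse primer's last k bases, so a perfect k-base overlap needs the forward primer's last k bases to equal them.
Comparing (forward last k vs required): k=1: G vs A ✗; k=2: AG vs AA ✗; k=3: AAG vs AAG ✓; k=4: GAAG vs AAGG ✗; k=5: AGAAG vs AAGGT ✗; k=6: AAGAAG vs AAGGTG ✗; k=7: CAAGAAG vs AAGGTGT ✗.
Only k = 3 is perfect, so the longest perfect 3' overlap is 3.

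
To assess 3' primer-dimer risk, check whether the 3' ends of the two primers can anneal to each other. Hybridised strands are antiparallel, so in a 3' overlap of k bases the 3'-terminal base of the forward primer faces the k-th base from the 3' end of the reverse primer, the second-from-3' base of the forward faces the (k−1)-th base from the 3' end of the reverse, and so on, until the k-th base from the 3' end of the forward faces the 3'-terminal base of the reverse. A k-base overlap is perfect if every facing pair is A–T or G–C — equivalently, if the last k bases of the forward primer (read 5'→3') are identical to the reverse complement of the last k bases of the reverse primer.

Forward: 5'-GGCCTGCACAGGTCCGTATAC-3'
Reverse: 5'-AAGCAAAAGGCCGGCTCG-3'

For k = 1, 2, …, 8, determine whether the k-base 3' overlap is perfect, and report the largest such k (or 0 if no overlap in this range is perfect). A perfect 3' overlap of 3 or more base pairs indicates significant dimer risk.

Longest perfect overlap: 1 complementary base pair; below the dimer-risk threshold (threshold 3).

Last 8 bases (5'→3') — forward …CCGTATAC, reverse …CCGGCTCG.
Reverse complement of the reverse primer's last 8 bases: CGAGCCGG; its first k bases are the reverse complement of the reverse primer's last k bases, so a perfect k-base overlap needs the forward primer's last k bases to equal them.
Comparing (forward last k vs required): k=1: C vs C ✓; k=2: AC vs CG ✗; k=3: TAC vs CGA ✗; k=4: ATAC vs CGAG ✗; k=5: TATAC vs CGAGC ✗; k=6: GTATAC vs CGAGCC ✗; k=7: CGTATAC vs CGAGCCG ✗; k=8: CCGTATAC vs CGAGCCGG ✗.
Only k = 1 is perfect, so the longest perfect 3' overlap is 1.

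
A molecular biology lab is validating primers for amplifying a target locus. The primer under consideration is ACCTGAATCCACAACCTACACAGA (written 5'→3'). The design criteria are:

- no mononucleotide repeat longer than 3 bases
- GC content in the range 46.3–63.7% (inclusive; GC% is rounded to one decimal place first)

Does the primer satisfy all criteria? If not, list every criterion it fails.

Base counts: A=10, T=3, G=2, C=9 (length 24).
homopolymer run: longest run = 2 ✓
GC content: GC 11/24 = 45.8%, outside 46.3–63.7% ✗

Fails: GC content.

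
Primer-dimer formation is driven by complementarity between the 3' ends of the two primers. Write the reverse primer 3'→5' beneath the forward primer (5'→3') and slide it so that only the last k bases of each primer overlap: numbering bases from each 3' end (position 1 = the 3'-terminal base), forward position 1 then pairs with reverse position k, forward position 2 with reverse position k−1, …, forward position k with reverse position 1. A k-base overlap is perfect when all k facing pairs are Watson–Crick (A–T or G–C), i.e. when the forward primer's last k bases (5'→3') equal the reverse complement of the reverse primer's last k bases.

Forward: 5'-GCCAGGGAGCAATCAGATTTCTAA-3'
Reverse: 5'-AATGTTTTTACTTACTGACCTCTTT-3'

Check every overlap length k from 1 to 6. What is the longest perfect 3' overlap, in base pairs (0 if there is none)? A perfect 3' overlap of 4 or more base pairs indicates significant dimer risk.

Last 6 bases (5'→3') — forward …TTCTAA, reverse …CTCTTT.
Reverse complement of the reverse primer's last 6 bases: AAAGAG; its first k bases are the reverse complement of the reverse primer's last k bases, so a perfect k-base overlap needs the forward primer's last k bases to equal them.
Comparing (forward last k vs required): k=1: A vs A ✓; k=2: AA vs AA ✓; k=3: TAA vs AAA ✗; k=4: CTAA vs AAAG ✗; k=5: TCTAA vs AAAGA ✗; k=6: TTCTAA vs AAAGAG ✗.
Perfect overlaps at k = 1, 2; the largest is 2.

Longest perfect overlap: 2 complementary base pairs; below the dimer-risk threshold (threshold 4).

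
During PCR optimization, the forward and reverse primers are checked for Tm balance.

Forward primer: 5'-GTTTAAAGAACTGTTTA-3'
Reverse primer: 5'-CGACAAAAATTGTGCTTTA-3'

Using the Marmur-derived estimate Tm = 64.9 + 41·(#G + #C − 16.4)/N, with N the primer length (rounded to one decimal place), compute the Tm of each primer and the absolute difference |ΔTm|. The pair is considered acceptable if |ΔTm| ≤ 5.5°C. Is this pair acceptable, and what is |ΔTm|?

|ΔTm| = 7.5°C; the pair is not acceptable.

Forward: G+C = 4, N = 17 → Tm = 64.9 + 41·(4 − 16.4)/17 = 35.0°C.
Reverse: G+C = 6, N = 19 → Tm = 64.9 + 41·(6 − 16.4)/19 = 42.5°C.
|ΔTm| = |35.0 − 42.5| = 7.5°C, > 5.5°C.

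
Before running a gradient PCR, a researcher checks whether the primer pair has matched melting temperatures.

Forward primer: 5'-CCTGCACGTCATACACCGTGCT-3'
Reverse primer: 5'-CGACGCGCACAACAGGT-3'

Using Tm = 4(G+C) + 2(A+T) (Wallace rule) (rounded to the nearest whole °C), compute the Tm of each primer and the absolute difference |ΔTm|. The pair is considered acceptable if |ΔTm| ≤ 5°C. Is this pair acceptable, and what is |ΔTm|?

Forward: A=4 T=5 G=4 C=9 → Tm = 2·9 + 4·13 = 70°C.
Reverse: A=5 T=1 G=5 C=6 → Tm = 2·6 + 4·11 = 56°C.
|ΔTm| = |70 − 56| = 14°C, > 5°C.

|ΔTm| = 14°C; the pair is not acceptable.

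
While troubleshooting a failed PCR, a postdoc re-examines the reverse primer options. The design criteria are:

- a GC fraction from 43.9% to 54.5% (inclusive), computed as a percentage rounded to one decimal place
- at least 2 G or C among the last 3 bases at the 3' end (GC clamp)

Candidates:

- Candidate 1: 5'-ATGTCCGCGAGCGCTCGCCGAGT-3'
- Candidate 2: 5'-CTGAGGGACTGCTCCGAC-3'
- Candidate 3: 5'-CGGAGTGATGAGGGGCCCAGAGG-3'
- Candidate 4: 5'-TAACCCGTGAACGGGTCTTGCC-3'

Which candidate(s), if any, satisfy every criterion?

Candidate 1 (23 nt, A=3 T=4 G=8 C=8): GC 16/23 = 69.6%, outside 43.9–54.5% ✗; 3' end AGT has 1 G/C, need ≥2 ✗ — fails.
Candidate 2 (18 nt, A=3 T=3 G=6 C=6): GC 12/18 = 66.7%, outside 43.9–54.5% ✗; 3' end GAC has 2 G/C ✓ — fails.
Candidate 3 (23 nt, A=5 T=2 G=12 C=4): GC 16/23 = 69.6%, outside 43.9–54.5% ✗; 3' end AGG has 2 G/C ✓ — fails.
Candidate 4 (22 nt, A=4 T=5 G=6 C=7): GC 13/22 = 59.1%, outside 43.9–54.5% ✗; 3' end GCC has 3 G/C ✓ — fails.

None of the candidates satisfy all criteria.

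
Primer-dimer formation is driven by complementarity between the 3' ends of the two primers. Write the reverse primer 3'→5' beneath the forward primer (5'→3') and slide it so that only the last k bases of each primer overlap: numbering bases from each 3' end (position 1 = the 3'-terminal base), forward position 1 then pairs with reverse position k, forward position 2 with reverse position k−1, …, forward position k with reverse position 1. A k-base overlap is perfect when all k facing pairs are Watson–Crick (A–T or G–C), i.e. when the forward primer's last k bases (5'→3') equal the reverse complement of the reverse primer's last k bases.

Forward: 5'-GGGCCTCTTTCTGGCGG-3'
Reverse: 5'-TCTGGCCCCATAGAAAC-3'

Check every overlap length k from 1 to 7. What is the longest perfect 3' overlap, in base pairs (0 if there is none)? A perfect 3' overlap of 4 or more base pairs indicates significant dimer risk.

Last 7 bases (5'→3') — forward …CTGGCGG, reverse …TAGAAAC.
Reverse complement of the reverse primer's last 7 bases: GTTTCTA; its first k bases are the reverse complement of the reverse primer's last k bases, so a perfect k-base overlap needs the forward primer's last k bases to equal them.
Comparing (forward last k vs required): k=1: G vs G ✓; k=2: GG vs GT ✗; k=3: CGG vs GTT ✗; k=4: GCGG vs GTTT ✗; k=5: GGCGG vs GTTTC ✗; k=6: TGGCGG vs GTTTCT ✗; k=7: CTGGCGG vs GTTTCTA ✗.
Only k = 1 is perfect, so the longest perfect 3' overlap is 1.

Longest perfect overlap: 1 complementary base pair; below the dimer-risk threshold (threshold 4).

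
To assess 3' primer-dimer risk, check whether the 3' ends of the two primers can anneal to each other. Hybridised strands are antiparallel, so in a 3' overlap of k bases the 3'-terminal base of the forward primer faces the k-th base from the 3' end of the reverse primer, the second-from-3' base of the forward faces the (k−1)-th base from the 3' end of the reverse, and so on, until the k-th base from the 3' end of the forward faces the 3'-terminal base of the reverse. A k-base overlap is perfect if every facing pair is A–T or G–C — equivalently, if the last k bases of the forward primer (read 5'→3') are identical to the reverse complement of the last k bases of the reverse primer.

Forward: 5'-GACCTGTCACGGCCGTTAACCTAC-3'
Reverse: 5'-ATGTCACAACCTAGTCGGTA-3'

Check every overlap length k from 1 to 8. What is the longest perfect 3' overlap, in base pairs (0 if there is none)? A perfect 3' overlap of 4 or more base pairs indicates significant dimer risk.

Last 8 bases (5'→3') — forward …TAACCTAC, reverse …AGTCGGTA.
Reverse complement of the reverse primer's last 8 bases: TACCGACT; its first k bases are the reverse complement of the reverse primer's last k bases, so a perfect k-base overlap needs the forward primer's last k bases to equal them.
Comparing (forward last k vs required): k=1: C vs T ✗; k=2: AC vs TA ✗; k=3: TAC vs TAC ✓; k=4: CTAC vs TACC ✗; k=5: CCTAC vs TACCG ✗; k=6: ACCTAC vs TACCGA ✗; k=7: AACCTAC vs TACCGAC ✗; k=8: TAACCTAC vs TACCGACT ✗.
Only k = 3 is perfect, so the longest perfect 3' overlap is 3.

Longest perfect overlap: 3 complementary base pairs; below the dimer-risk threshold (threshold 4).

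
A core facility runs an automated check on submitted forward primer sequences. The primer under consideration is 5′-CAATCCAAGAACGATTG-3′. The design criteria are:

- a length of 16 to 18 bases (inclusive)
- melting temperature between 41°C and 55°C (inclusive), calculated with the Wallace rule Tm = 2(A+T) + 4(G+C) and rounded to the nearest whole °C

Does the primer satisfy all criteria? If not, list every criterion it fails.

Base counts: A=7, T=3, G=3, C=4 (length 17).
length: length 17 ✓
Tm: Tm = 2·10 + 4·7 = 48°C ✓

Meets all criteria.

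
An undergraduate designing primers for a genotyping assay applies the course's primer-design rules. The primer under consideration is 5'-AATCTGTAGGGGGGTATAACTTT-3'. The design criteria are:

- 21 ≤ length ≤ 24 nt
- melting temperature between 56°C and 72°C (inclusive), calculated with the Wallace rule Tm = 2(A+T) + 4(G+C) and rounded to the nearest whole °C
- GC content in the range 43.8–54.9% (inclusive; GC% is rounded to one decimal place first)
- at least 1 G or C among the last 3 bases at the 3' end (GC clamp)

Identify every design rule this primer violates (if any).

Base counts: A=6, T=8, G=7, C=2 (length 23).
length: length 23 ✓
Tm: Tm = 2·14 + 4·9 = 64°C ✓
GC content: GC 9/23 = 39.1%, outside 43.8–54.9% ✗
GC clamp: 3' end TTT has 0 G/C, need ≥1 ✗

Fails: GC content, GC clamp.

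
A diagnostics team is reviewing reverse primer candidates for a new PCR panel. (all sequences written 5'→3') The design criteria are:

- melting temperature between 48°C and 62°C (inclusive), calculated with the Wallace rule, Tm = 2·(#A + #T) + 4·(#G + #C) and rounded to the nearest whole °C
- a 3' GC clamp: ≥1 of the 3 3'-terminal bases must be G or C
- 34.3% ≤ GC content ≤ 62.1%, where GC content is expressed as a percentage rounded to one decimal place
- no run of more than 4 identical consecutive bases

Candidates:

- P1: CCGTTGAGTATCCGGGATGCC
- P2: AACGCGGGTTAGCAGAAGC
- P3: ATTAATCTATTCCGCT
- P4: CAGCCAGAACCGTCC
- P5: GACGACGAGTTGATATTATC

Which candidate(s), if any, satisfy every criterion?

P2 and P5.

P1 (21 nt, A=3 T=5 G=7 C=6): Tm = 2·8 + 4·13 = 68°C, outside 48–62°C ✗; 3' end GCC has 3 G/C ✓; GC 13/21 = 61.9% ✓; longest run = 3 ✓ — fails.
P2 (19 nt, A=6 T=2 G=7 C=4): Tm = 2·8 + 4·11 = 60°C ✓; 3' end AGC has 2 G/C ✓; GC 11/19 = 57.9% ✓; longest run = 3 ✓ — passes.
P3 (16 nt, A=4 T=7 G=1 C=4): Tm = 2·11 + 4·5 = 42°C, outside 48–62°C ✗; 3' end GCT has 2 G/C ✓; GC 5/16 = 31.3%, outside 34.3–62.1% ✗; longest run = 2 ✓ — fails.
P4 (15 nt, A=4 T=1 G=3 C=7): Tm = 2·5 + 4·10 = 50°C ✓; 3' end TCC has 2 G/C ✓; GC 10/15 = 66.7%, outside 34.3–62.1% ✗; longest run = 2 ✓ — fails.
P5 (20 nt, A=6 T=6 G=5 C=3): Tm = 2·12 + 4·8 = 56°C ✓; 3' end ATC has 1 G/C ✓; GC 8/20 = 40.0% ✓; longest run = 2 ✓ — passes.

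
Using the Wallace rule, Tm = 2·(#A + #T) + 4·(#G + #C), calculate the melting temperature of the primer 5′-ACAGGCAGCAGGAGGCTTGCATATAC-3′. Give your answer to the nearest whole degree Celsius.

Base counts: A=8, T=4, G=8, C=6 (length 26).
Tm = 2·(8+4) + 4·(8+6) = 2·12 + 4·14 = 24 + 56 = 80°C.

80°C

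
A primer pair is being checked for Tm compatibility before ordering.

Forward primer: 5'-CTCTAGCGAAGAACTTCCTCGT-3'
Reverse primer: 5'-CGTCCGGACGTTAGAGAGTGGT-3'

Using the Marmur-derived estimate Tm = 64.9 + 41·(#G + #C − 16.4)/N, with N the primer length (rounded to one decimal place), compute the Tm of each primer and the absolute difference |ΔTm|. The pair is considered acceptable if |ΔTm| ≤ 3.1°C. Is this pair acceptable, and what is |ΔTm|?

|ΔTm| = 3.8°C; the pair is not acceptable.

Forward: G+C = 11, N = 22 → Tm = 64.9 + 41·(11 − 16.4)/22 = 54.8°C.
Reverse: G+C = 13, N = 22 → Tm = 64.9 + 41·(13 − 16.4)/22 = 58.6°C.
|ΔTm| = |54.8 − 58.6| = 3.8°C, > 3.1°C.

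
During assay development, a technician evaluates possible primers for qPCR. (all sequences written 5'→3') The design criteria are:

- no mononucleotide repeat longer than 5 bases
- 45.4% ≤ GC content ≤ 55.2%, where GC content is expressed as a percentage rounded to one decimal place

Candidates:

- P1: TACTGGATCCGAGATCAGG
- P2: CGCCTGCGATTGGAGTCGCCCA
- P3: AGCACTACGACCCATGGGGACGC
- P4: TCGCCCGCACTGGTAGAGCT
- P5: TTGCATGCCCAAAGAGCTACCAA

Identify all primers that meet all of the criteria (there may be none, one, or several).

P1 (19 nt, A=5 T=4 G=6 C=4): longest run = 2 ✓; GC 10/19 = 52.6% ✓ — passes.
P2 (22 nt, A=3 T=4 G=7 C=8): longest run = 3 ✓; GC 15/22 = 68.2%, outside 45.4–55.2% ✗ — fails.
P3 (23 nt, A=6 T=2 G=7 C=8): longest run = 4 ✓; GC 15/23 = 65.2%, outside 45.4–55.2% ✗ — fails.
P4 (20 nt, A=3 T=4 G=6 C=7): longest run = 3 ✓; GC 13/20 = 65.0%, outside 45.4–55.2% ✗ — fails.
P5 (23 nt, A=8 T=4 G=4 C=7): longest run = 3 ✓; GC 11/23 = 47.8% ✓ — passes.

P1 and P5.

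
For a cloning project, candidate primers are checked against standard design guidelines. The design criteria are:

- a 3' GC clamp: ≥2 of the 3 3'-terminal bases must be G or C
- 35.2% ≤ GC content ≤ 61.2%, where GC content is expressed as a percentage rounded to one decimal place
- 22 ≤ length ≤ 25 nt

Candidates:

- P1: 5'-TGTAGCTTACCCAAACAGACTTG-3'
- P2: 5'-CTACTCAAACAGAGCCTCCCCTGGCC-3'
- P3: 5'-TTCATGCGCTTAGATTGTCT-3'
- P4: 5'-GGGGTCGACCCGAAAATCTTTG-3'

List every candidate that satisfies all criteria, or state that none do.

P1 (23 nt, A=7 T=6 G=4 C=6): 3' end TTG has 1 G/C, need ≥2 ✗; GC 10/23 = 43.5% ✓; length 23 ✓ — fails.
P2 (26 nt, A=6 T=4 G=4 C=12): 3' end GCC has 3 G/C ✓; GC 16/26 = 61.5%, outside 35.2–61.2% ✗; length 26, outside 22–25 ✗ — fails.
P3 (20 nt, A=3 T=9 G=4 C=4): 3' end TCT has 1 G/C, need ≥2 ✗; GC 8/20 = 40.0% ✓; length 20, outside 22–25 ✗ — fails.
P4 (22 nt, A=5 T=5 G=7 C=5): 3' end TTG has 1 G/C, need ≥2 ✗; GC 12/22 = 54.5% ✓; length 22 ✓ — fails.

None of the candidates satisfy all criteria.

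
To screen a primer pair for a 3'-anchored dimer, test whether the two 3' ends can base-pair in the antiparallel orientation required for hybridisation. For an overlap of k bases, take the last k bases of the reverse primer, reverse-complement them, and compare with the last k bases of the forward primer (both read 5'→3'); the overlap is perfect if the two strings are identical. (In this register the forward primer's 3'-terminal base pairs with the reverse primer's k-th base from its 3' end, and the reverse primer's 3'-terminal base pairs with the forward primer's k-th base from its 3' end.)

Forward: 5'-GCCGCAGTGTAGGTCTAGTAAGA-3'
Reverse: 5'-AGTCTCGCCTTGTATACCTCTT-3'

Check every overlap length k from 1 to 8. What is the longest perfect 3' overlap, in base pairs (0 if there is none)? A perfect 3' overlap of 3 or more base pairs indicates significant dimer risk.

Longest perfect overlap: 4 complementary base pairs; significant dimer risk (threshold 3).

Last 8 bases (5'→3') — forward …TAGTAAGA, reverse …TACCTCTT.
Reverse complement of the reverse primer's last 8 bases: AAGAGGTA; its first k bases are the reverse complement of the reverse primer's last k bases, so a perfect k-base overlap needs the forward primer's last k bases to equal them.
Comparing (forward last k vs required): k=1: A vs A ✓; k=2: GA vs AA ✗; k=3: AGA vs AAG ✗; k=4: AAGA vs AAGA ✓; k=5: TAAGA vs AAGAG ✗; k=6: GTAAGA vs AAGAGG ✗; k=7: AGTAAGA vs AAGAGGT ✗; k=8: TAGTAAGA vs AAGAGGTA ✗.
Perfect overlaps at k = 1, 4; the largest is 4.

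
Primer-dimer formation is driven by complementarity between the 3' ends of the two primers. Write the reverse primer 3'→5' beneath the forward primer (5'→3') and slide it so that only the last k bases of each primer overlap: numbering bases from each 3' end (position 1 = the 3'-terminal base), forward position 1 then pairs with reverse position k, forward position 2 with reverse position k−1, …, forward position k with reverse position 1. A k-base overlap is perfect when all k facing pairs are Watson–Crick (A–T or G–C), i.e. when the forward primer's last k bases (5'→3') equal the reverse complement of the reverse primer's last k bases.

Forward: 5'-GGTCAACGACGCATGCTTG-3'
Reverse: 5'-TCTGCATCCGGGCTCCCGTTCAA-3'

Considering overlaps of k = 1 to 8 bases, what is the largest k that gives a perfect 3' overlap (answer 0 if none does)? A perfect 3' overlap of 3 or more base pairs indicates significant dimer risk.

Longest perfect overlap: 3 complementary base pairs; significant dimer risk (threshold 3).

Last 8 bases (5'→3') — forward …CATGCTTG, reverse …CCGTTCAA.
Reverse complement of the reverse primer's last 8 bases: TTGAACGG; its first k bases are the reverse complement of the reverse primer's last k bases, so a perfect k-base overlap needs the forward primer's last k bases to equal them.
Comparing (forward last k vs required): k=1: G vs T ✗; k=2: TG vs TT ✗; k=3: TTG vs TTG ✓; k=4: CTTG vs TTGA ✗; k=5: GCTTG vs TTGAA ✗; k=6: TGCTTG vs TTGAAC ✗; k=7: ATGCTTG vs TTGAACG ✗; k=8: CATGCTTG vs TTGAACGG ✗.
Only k = 3 is perfect, so the longest perfect 3' overlap is 3.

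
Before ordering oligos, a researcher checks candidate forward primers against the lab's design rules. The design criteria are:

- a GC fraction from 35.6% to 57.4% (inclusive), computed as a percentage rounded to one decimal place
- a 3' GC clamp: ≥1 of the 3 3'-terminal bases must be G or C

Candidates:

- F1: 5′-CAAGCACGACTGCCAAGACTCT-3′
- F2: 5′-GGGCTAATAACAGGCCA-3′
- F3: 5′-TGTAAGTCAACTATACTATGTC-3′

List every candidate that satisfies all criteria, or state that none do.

F1 and F2.

F1 (22 nt, A=7 T=3 G=4 C=8): GC 12/22 = 54.5% ✓; 3' end TCT has 1 G/C ✓ — passes.
F2 (17 nt, A=6 T=2 G=5 C=4): GC 9/17 = 52.9% ✓; 3' end CCA has 2 G/C ✓ — passes.
F3 (22 nt, A=7 T=8 G=3 C=4): GC 7/22 = 31.8%, outside 35.6–57.4% ✗; 3' end GTC has 2 G/C ✓ — fails.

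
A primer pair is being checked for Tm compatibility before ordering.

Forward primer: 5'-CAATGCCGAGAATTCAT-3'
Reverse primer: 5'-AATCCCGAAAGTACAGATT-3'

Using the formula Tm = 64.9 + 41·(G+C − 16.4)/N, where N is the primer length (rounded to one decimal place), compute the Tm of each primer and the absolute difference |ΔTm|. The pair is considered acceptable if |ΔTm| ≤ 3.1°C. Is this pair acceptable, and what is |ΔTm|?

|ΔTm| = 2.4°C; the pair is acceptable.

Forward: G+C = 7, N = 17 → Tm = 64.9 + 41·(7 − 16.4)/17 = 42.2°C.
Reverse: G+C = 7, N = 19 → Tm = 64.9 + 41·(7 − 16.4)/19 = 44.6°C.
|ΔTm| = |42.2 − 44.6| = 2.4°C, ≤ 3.1°C.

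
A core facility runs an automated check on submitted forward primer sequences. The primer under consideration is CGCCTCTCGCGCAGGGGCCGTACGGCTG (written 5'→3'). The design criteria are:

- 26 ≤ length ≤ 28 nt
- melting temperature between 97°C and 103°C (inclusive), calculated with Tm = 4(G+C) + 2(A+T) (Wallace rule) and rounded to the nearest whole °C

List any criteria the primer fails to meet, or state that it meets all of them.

Meets all criteria.

Base counts: A=2, T=4, G=11, C=11 (length 28).
length: length 28 ✓
Tm: Tm = 2·6 + 4·22 = 100°C ✓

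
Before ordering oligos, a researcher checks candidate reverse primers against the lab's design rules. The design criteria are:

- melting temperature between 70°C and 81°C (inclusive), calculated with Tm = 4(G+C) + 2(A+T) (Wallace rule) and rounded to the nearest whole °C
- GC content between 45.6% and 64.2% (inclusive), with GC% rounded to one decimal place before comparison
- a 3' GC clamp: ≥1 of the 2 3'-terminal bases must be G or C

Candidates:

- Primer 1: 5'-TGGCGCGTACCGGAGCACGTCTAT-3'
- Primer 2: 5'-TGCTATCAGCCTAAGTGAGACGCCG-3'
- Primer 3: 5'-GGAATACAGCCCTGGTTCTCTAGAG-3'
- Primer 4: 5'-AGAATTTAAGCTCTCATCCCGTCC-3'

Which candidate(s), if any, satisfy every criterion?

Primer 1 (24 nt, A=4 T=5 G=8 C=7): Tm = 2·9 + 4·15 = 78°C ✓; GC 15/24 = 62.5% ✓; 3' end AT has 0 G/C, need ≥1 ✗ — fails.
Primer 2 (25 nt, A=6 T=5 G=7 C=7): Tm = 2·11 + 4·14 = 78°C ✓; GC 14/25 = 56.0% ✓; 3' end CG has 2 G/C ✓ — passes.
Primer 3 (25 nt, A=6 T=6 G=7 C=6): Tm = 2·12 + 4·13 = 76°C ✓; GC 13/25 = 52.0% ✓; 3' end AG has 1 G/C ✓ — passes.
Primer 4 (24 nt, A=6 T=7 G=3 C=8): Tm = 2·13 + 4·11 = 70°C ✓; GC 11/24 = 45.8% ✓; 3' end CC has 2 G/C ✓ — passes.

Primer 2, Primer 3 and Primer 4.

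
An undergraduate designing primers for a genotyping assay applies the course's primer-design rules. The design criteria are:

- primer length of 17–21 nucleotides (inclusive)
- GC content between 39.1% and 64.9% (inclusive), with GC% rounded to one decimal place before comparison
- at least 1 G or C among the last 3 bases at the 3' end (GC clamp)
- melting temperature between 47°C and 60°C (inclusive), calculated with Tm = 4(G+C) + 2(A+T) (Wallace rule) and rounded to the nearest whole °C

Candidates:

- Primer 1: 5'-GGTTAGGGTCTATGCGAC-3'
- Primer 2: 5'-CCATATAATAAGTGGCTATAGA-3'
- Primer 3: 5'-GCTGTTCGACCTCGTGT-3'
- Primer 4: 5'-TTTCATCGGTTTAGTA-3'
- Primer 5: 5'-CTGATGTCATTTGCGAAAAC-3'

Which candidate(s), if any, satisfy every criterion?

Primer 1, Primer 3 and Primer 5.

Primer 1 (18 nt, A=3 T=5 G=7 C=3): length 18 ✓; GC 10/18 = 55.6% ✓; 3' end GAC has 2 G/C ✓; Tm = 2·8 + 4·10 = 56°C ✓ — passes.
Primer 2 (22 nt, A=9 T=6 G=4 C=3): length 22, outside 17–21 ✗; GC 7/22 = 31.8%, outside 39.1–64.9% ✗; 3' end AGA has 1 G/C ✓; Tm = 2·15 + 4·7 = 58°C ✓ — fails.
Primer 3 (17 nt, A=1 T=6 G=5 C=5): length 17 ✓; GC 10/17 = 58.8% ✓; 3' end TGT has 1 G/C ✓; Tm = 2·7 + 4·10 = 54°C ✓ — passes.
Primer 4 (16 nt, A=3 T=8 G=3 C=2): length 16, outside 17–21 ✗; GC 5/16 = 31.3%, outside 39.1–64.9% ✗; 3' end GTA has 1 G/C ✓; Tm = 2·11 + 4·5 = 42°C, outside 47–60°C ✗ — fails.
Primer 5 (20 nt, A=6 T=6 G=4 C=4): length 20 ✓; GC 8/20 = 40.0% ✓; 3' end AAC has 1 G/C ✓; Tm = 2·12 + 4·8 = 56°C ✓ — passes.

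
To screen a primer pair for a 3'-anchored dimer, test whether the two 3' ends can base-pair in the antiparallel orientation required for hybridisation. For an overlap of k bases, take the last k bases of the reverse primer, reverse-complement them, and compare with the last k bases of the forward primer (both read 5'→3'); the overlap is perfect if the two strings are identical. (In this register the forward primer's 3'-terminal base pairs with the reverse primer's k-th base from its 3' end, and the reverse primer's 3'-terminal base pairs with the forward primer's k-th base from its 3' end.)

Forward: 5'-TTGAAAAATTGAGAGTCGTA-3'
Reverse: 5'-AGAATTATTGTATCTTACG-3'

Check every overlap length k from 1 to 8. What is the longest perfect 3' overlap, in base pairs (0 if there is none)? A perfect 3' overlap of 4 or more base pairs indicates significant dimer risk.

Last 8 bases (5'→3') — forward …GAGTCGTA, reverse …ATCTTACG.
Reverse complement of the reverse primer's last 8 bases: CGTAAGAT; its first k bases are the reverse complement of the reverse primer's last k bases, so a perfect k-base overlap needs the forward primer's last k bases to equal them.
Comparing (forward last k vs required): k=1: A vs C ✗; k=2: TA vs CG ✗; k=3: GTA vs CGT ✗; k=4: CGTA vs CGTA ✓; k=5: TCGTA vs CGTAA ✗; k=6: GTCGTA vs CGTAAG ✗; k=7: AGTCGTA vs CGTAAGA ✗; k=8: GAGTCGTA vs CGTAAGAT ✗.
Only k = 4 is perfect, so the longest perfect 3' overlap is 4.

Longest perfect overlap: 4 complementary base pairs; significant dimer risk (threshold 4).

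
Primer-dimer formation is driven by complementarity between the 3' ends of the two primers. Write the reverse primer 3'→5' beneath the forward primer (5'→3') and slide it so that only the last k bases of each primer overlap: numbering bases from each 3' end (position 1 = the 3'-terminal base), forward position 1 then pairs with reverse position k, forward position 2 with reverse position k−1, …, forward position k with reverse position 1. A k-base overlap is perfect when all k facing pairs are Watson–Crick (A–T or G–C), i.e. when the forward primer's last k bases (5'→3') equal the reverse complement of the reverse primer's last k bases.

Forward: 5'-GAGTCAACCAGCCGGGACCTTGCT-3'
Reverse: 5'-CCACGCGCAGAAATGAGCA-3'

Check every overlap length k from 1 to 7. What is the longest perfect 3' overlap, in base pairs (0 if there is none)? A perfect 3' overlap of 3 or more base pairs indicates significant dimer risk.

Longest perfect overlap: 4 complementary base pairs; significant dimer risk (threshold 3).

Last 7 bases (5'→3') — forward …CCTTGCT, reverse …ATGAGCA.
Reverse complement of the reverse primer's last 7 bases: TGCTCAT; its first k bases are the reverse complement of the reverse primer's last k bases, so a perfect k-base overlap needs the forward primer's last k bases to equal them.
Comparing (forward last k vs required): k=1: T vs T ✓; k=2: CT vs TG ✗; k=3: GCT vs TGC ✗; k=4: TGCT vs TGCT ✓; k=5: TTGCT vs TGCTC ✗; k=6: CTTGCT vs TGCTCA ✗; k=7: CCTTGCT vs TGCTCAT ✗.
Perfect overlaps at k = 1, 4; the largest is 4.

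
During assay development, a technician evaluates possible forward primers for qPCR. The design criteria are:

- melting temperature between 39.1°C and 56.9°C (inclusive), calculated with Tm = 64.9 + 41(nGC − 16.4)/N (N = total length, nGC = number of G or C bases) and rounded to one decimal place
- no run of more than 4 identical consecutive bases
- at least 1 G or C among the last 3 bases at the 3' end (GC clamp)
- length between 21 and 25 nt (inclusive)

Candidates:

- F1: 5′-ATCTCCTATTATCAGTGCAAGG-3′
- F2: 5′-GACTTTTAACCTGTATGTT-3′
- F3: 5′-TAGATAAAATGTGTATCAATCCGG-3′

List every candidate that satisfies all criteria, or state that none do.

F1 (22 nt, A=6 T=7 G=4 C=5): Tm = 64.9 + 41·(9 − 16.4)/22 = 51.1°C ✓; longest run = 2 ✓; 3' end AGG has 2 G/C ✓; length 22 ✓ — passes.
F2 (19 nt, A=4 T=9 G=3 C=3): Tm = 64.9 + 41·(6 − 16.4)/19 = 42.5°C ✓; longest run = 4 ✓; 3' end GTT has 1 G/C ✓; length 19, outside 21–25 ✗ — fails.
F3 (24 nt, A=9 T=7 G=5 C=3): Tm = 64.9 + 41·(8 − 16.4)/24 = 50.6°C ✓; longest run = 4 ✓; 3' end CGG has 3 G/C ✓; length 24 ✓ — passes.

F1 and F3.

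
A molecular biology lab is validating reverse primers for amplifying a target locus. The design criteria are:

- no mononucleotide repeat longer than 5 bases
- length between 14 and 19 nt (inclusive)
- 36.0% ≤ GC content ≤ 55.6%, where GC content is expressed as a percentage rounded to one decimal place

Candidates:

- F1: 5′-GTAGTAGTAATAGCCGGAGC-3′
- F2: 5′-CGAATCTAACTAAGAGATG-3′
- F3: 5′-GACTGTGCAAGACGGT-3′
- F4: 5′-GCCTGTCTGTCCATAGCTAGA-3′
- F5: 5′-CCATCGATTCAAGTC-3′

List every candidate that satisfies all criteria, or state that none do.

F1 (20 nt, A=6 T=4 G=7 C=3): longest run = 2 ✓; length 20, outside 14–19 ✗; GC 10/20 = 50.0% ✓ — fails.
F2 (19 nt, A=8 T=4 G=4 C=3): longest run = 2 ✓; length 19 ✓; GC 7/19 = 36.8% ✓ — passes.
F3 (16 nt, A=4 T=3 G=6 C=3): longest run = 2 ✓; length 16 ✓; GC 9/16 = 56.3%, outside 36.0–55.6% ✗ — fails.
F4 (21 nt, A=4 T=6 G=5 C=6): longest run = 2 ✓; length 21, outside 14–19 ✗; GC 11/21 = 52.4% ✓ — fails.
F5 (15 nt, A=4 T=4 G=2 C=5): longest run = 2 ✓; length 15 ✓; GC 7/15 = 46.7% ✓ — passes.

F2 and F5.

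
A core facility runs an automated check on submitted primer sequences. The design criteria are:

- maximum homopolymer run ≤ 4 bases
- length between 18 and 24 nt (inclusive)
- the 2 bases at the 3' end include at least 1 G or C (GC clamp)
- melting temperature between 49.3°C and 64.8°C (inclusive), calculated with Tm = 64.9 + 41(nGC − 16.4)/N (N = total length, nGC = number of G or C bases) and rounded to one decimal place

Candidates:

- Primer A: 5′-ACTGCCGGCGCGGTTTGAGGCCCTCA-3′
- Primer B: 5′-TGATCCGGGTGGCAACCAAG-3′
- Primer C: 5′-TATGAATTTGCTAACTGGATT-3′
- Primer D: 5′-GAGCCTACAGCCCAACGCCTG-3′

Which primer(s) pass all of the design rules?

Primer B and Primer D.

Primer A (26 nt, A=3 T=5 G=9 C=9): longest run = 3 ✓; length 26, outside 18–24 ✗; 3' end CA has 1 G/C ✓; Tm = 64.9 + 41·(18 − 16.4)/26 = 67.4°C, outside 49.3–64.8°C ✗ — fails.
Primer B (20 nt, A=5 T=3 G=7 C=5): longest run = 3 ✓; length 20 ✓; 3' end AG has 1 G/C ✓; Tm = 64.9 + 41·(12 − 16.4)/20 = 55.9°C ✓ — passes.
Primer C (21 nt, A=6 T=9 G=4 C=2): longest run = 3 ✓; length 21 ✓; 3' end TT has 0 G/C, need ≥1 ✗; Tm = 64.9 + 41·(6 − 16.4)/21 = 44.6°C, outside 49.3–64.8°C ✗ — fails.
Primer D (21 nt, A=5 T=2 G=5 C=9): longest run = 3 ✓; length 21 ✓; 3' end TG has 1 G/C ✓; Tm = 64.9 + 41·(14 − 16.4)/21 = 60.2°C ✓ — passes.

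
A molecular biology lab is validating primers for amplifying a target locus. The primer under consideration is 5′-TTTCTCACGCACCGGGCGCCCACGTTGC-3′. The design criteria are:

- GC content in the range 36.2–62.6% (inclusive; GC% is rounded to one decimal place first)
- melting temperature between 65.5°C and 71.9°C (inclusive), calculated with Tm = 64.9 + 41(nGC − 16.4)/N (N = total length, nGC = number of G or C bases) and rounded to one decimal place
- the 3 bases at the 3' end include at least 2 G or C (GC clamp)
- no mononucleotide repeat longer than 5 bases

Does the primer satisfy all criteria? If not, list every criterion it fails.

Fails: GC content.

Base counts: A=3, T=6, G=7, C=12 (length 28).
GC content: GC 19/28 = 67.9%, outside 36.2–62.6% ✗
Tm: Tm = 64.9 + 41·(19 − 16.4)/28 = 68.7°C ✓
GC clamp: 3' end TGC has 2 G/C ✓
homopolymer run: longest run = 3 ✓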